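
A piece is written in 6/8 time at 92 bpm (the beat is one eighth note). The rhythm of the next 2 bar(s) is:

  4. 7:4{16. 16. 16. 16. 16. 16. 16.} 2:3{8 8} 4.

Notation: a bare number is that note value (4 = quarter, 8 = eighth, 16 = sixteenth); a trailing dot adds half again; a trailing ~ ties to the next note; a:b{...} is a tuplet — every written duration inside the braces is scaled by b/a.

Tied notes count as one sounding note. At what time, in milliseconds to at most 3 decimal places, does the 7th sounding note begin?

1. 0.0ms @ 0 + 1956.522ms (3)
2. 1956.522ms @ 3 + 279.503ms (3/7)
3. 2236.025ms @ 24/7 + 279.503ms (3/7)
4. 2515.528ms @ 27/7 + 279.503ms (3/7)
5. 2795.031ms @ 30/7 + 279.503ms (3/7)
6. 3074.534ms @ 33/7 + 279.503ms (3/7)
7. 3354.037ms @ 36/7 + 279.503ms (3/7)
8. 3633.54ms @ 39/7 + 279.503ms (3/7)
9. 3913.043ms @ 6 + 978.261ms (3/2)
10. 4891.304ms @ 15/2 + 978.261ms (3/2)
11. 5869.565ms @ 9 + 1956.522ms (3)

note 7 onset = 36/7b = 3354.037ms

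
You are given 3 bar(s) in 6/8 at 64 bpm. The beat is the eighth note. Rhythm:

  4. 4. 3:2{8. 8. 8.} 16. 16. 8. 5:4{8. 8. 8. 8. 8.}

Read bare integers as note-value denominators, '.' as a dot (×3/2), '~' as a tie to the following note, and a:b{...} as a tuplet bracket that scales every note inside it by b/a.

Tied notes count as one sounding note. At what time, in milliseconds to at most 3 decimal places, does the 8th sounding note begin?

note 8 onset = 21/2b = 9843.75ms

1. 0.0ms @ 0 + 2812.5ms (3)
2. 2812.5ms @ 3 + 2812.5ms (3)
3. 5625.0ms @ 6 + 937.5ms (1)
4. 6562.5ms @ 7 + 937.5ms (1)
5. 7500.0ms @ 8 + 937.5ms (1)
6. 8437.5ms @ 9 + 703.125ms (3/4)
7. 9140.625ms @ 39/4 + 703.125ms (3/4)
8. 9843.75ms @ 21/2 + 1406.25ms (3/2)
9. 11250.0ms @ 12 + 1125.0ms (6/5)
10. 12375.0ms @ 66/5 + 1125.0ms (6/5)
11. 13500.0ms @ 72/5 + 1125.0ms (6/5)
12. 14625.0ms @ 78/5 + 1125.0ms (6/5)
13. 15750.0ms @ 84/5 + 1125.0ms (6/5)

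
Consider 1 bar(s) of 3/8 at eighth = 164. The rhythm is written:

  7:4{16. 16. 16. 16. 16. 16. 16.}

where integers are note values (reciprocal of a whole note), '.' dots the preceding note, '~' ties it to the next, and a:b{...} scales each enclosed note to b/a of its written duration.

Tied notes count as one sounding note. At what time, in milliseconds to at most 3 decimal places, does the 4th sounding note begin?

note 4 onset = 9/7b = 470.383ms

1. 0.0ms @ 0 + 156.794ms (3/7)
2. 156.794ms @ 3/7 + 156.794ms (3/7)
3. 313.589ms @ 6/7 + 156.794ms (3/7)
4. 470.383ms @ 9/7 + 156.794ms (3/7)
5. 627.178ms @ 12/7 + 156.794ms (3/7)
6. 783.972ms @ 15/7 + 156.794ms (3/7)
7. 940.767ms @ 18/7 + 156.794ms (3/7)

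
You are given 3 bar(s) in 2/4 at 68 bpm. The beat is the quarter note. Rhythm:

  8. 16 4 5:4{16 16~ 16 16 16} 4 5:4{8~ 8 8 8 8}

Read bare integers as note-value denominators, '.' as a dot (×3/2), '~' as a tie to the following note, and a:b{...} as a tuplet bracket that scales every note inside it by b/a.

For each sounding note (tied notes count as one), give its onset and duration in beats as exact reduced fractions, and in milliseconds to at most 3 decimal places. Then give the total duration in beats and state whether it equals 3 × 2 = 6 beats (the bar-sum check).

1) 0.0ms=0b +661.765ms=3/4b
2) 661.765ms=3/4b +220.588ms=1/4b
3) 882.353ms=1b +882.353ms=1b
4) 1764.706ms=2b +176.471ms=1/5b
5) 1941.176ms=11/5b +352.941ms=2/5b
6) 2294.118ms=13/5b +176.471ms=1/5b
7) 2470.588ms=14/5b +176.471ms=1/5b
8) 2647.059ms=3b +882.353ms=1b
9) 3529.412ms=4b +705.882ms=4/5b
10) 4235.294ms=24/5b +352.941ms=2/5b
11) 4588.235ms=26/5b +352.941ms=2/5b
12) 4941.176ms=28/5b +352.941ms=2/5b
Σ=6b of 6 (68bpm 2/4) — PASS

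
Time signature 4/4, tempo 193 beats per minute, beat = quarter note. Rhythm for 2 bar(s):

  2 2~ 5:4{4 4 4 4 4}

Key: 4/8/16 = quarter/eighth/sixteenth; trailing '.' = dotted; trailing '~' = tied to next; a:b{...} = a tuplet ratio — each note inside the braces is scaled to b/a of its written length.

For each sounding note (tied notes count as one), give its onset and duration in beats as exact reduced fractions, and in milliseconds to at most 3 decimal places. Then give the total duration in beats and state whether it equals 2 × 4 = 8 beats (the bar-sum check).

1) 0.0ms=0b +621.762ms=2b
2) 621.762ms=2b +870.466ms=14/5b
3) 1492.228ms=24/5b +248.705ms=4/5b
4) 1740.933ms=28/5b +248.705ms=4/5b
5) 1989.637ms=32/5b +248.705ms=4/5b
6) 2238.342ms=36/5b +248.705ms=4/5b
Σ=8b of 8 (193bpm 4/4) — PASS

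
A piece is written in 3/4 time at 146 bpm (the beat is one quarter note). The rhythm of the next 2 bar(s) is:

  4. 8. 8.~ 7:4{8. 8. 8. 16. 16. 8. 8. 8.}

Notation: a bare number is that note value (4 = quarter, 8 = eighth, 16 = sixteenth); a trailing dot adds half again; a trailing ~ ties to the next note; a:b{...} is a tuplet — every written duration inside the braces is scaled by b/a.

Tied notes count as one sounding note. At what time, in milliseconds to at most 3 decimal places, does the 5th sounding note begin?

1. 0.0ms @ 0 + 616.438ms (3/2)
2. 616.438ms @ 3/2 + 308.219ms (3/4)
3. 924.658ms @ 9/4 + 484.344ms (33/28)
4. 1409.002ms @ 24/7 + 176.125ms (3/7)
5. 1585.127ms @ 27/7 + 176.125ms (3/7)
6. 1761.252ms @ 30/7 + 88.063ms (3/14)
7. 1849.315ms @ 9/2 + 88.063ms (3/14)
8. 1937.378ms @ 33/7 + 176.125ms (3/7)
9. 2113.503ms @ 36/7 + 176.125ms (3/7)
10. 2289.628ms @ 39/7 + 176.125ms (3/7)

note 5 onset = 27/7b = 1585.127ms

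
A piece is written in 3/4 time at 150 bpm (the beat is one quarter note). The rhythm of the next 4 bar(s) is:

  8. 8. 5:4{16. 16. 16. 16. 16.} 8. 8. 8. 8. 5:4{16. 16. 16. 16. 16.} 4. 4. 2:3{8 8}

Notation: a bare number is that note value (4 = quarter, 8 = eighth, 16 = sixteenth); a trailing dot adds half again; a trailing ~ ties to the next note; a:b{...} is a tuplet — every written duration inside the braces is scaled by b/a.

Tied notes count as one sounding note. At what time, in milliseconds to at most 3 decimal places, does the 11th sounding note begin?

note 11 onset = 21/4b = 2100.0ms

1. 0.0ms @ 0 + 300.0ms (3/4)
2. 300.0ms @ 3/4 + 300.0ms (3/4)
3. 600.0ms @ 3/2 + 120.0ms (3/10)
4. 720.0ms @ 9/5 + 120.0ms (3/10)
5. 840.0ms @ 21/10 + 120.0ms (3/10)
6. 960.0ms @ 12/5 + 120.0ms (3/10)
7. 1080.0ms @ 27/10 + 120.0ms (3/10)
8. 1200.0ms @ 3 + 300.0ms (3/4)
9. 1500.0ms @ 15/4 + 300.0ms (3/4)
10. 1800.0ms @ 9/2 + 300.0ms (3/4)
11. 2100.0ms @ 21/4 + 300.0ms (3/4)
12. 2400.0ms @ 6 + 120.0ms (3/10)
13. 2520.0ms @ 63/10 + 120.0ms (3/10)
14. 2640.0ms @ 33/5 + 120.0ms (3/10)
15. 2760.0ms @ 69/10 + 120.0ms (3/10)
16. 2880.0ms @ 36/5 + 120.0ms (3/10)
17. 3000.0ms @ 15/2 + 600.0ms (3/2)
18. 3600.0ms @ 9 + 600.0ms (3/2)
19. 4200.0ms @ 21/2 + 300.0ms (3/4)
20. 4500.0ms @ 45/4 + 300.0ms (3/4)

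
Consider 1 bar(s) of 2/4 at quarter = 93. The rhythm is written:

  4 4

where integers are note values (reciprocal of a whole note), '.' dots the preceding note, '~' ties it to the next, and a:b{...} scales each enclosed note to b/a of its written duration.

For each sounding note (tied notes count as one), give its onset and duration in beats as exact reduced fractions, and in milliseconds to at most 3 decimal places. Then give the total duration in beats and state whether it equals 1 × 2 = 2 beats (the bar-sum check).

1) 0.0ms=0b +645.161ms=1b
2) 645.161ms=1b +645.161ms=1b
Σ=2b of 2 (93bpm 2/4) — PASS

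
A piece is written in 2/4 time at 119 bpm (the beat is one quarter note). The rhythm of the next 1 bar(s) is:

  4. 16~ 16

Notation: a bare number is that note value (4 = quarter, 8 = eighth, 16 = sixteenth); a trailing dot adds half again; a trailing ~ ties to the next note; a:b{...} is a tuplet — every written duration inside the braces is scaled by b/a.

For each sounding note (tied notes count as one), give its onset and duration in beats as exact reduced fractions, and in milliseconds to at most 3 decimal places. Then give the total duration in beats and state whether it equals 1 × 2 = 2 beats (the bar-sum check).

1) 0.0ms=0b +756.303ms=3/2b
2) 756.303ms=3/2b +252.101ms=1/2b
Σ=2b of 2 (119bpm 2/4) — PASS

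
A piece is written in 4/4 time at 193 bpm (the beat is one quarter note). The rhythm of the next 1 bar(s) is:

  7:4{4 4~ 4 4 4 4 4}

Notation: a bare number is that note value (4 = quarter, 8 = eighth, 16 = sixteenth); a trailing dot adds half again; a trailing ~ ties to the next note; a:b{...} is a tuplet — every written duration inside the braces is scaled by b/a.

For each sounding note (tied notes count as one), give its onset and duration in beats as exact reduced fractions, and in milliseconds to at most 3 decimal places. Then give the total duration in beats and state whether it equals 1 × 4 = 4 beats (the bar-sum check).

1) 0.0ms=0b +177.646ms=4/7b
2) 177.646ms=4/7b +355.292ms=8/7b
3) 532.939ms=12/7b +177.646ms=4/7b
4) 710.585ms=16/7b +177.646ms=4/7b
5) 888.231ms=20/7b +177.646ms=4/7b
6) 1065.877ms=24/7b +177.646ms=4/7b
Σ=4b of 4 (193bpm 4/4) — PASS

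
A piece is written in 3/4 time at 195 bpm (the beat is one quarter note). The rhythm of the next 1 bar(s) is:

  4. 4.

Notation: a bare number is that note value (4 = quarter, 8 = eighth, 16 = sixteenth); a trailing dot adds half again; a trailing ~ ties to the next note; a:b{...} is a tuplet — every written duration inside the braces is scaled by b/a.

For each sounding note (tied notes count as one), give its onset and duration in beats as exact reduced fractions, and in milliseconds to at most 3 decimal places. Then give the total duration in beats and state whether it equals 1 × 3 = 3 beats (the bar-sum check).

1) 0.0ms=0b +461.538ms=3/2b
2) 461.538ms=3/2b +461.538ms=3/2b
Σ=3b of 3 (195bpm 3/4) — PASS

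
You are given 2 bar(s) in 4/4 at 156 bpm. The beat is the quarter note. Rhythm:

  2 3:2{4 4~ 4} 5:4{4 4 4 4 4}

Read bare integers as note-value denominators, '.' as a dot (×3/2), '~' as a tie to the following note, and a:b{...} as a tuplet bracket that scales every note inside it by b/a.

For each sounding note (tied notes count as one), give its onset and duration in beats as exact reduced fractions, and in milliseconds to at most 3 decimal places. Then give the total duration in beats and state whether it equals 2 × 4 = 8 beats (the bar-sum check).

1) 0.0ms=0b +769.231ms=2b
2) 769.231ms=2b +256.41ms=2/3b
3) 1025.641ms=8/3b +512.821ms=4/3b
4) 1538.462ms=4b +307.692ms=4/5b
5) 1846.154ms=24/5b +307.692ms=4/5b
6) 2153.846ms=28/5b +307.692ms=4/5b
7) 2461.538ms=32/5b +307.692ms=4/5b
8) 2769.231ms=36/5b +307.692ms=4/5b
Σ=8b of 8 (156bpm 4/4) — PASS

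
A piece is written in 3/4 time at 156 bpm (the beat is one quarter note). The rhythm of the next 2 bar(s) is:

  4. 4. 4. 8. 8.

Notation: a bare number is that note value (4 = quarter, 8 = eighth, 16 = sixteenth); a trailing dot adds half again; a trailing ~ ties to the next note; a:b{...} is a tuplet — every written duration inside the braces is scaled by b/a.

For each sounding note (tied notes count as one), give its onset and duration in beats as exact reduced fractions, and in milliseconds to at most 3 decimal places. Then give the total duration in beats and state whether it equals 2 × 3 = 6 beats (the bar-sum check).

1) 0.0ms=0b +576.923ms=3/2b
2) 576.923ms=3/2b +576.923ms=3/2b
3) 1153.846ms=3b +576.923ms=3/2b
4) 1730.769ms=9/2b +288.462ms=3/4b
5) 2019.231ms=21/4b +288.462ms=3/4b
Σ=6b of 6 (156bpm 3/4) — PASS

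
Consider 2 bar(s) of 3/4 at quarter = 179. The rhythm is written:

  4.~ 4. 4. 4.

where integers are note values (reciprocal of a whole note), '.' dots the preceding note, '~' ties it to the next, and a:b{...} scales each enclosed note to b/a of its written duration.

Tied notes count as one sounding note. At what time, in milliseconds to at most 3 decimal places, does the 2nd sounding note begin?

1. 0.0ms @ 0 + 1005.587ms (3)
2. 1005.587ms @ 3 + 502.793ms (3/2)
3. 1508.38ms @ 9/2 + 502.793ms (3/2)

note 2 onset = 3b = 1005.587ms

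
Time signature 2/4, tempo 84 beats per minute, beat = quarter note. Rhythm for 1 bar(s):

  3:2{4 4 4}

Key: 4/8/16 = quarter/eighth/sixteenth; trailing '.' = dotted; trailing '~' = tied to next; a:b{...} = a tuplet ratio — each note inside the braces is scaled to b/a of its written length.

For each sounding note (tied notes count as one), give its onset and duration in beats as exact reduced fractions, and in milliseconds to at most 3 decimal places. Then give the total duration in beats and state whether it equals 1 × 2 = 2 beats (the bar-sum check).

1) 0.0ms=0b +476.19ms=2/3b
2) 476.19ms=2/3b +476.19ms=2/3b
3) 952.381ms=4/3b +476.19ms=2/3b
Σ=2b of 2 (84bpm 2/4) — PASS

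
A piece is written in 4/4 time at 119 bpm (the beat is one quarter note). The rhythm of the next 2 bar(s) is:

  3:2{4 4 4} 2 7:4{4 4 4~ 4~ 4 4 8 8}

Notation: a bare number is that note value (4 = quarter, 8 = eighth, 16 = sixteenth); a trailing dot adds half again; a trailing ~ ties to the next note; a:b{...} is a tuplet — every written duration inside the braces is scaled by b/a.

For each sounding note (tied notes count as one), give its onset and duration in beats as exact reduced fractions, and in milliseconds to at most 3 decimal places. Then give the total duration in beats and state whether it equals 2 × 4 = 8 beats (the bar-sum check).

1) 0.0ms=0b +336.134ms=2/3b
2) 336.134ms=2/3b +336.134ms=2/3b
3) 672.269ms=4/3b +336.134ms=2/3b
4) 1008.403ms=2b +1008.403ms=2b
5) 2016.807ms=4b +288.115ms=4/7b
6) 2304.922ms=32/7b +288.115ms=4/7b
7) 2593.037ms=36/7b +864.346ms=12/7b
8) 3457.383ms=48/7b +288.115ms=4/7b
9) 3745.498ms=52/7b +144.058ms=2/7b
10) 3889.556ms=54/7b +144.058ms=2/7b
Σ=8b of 8 (119bpm 4/4) — PASS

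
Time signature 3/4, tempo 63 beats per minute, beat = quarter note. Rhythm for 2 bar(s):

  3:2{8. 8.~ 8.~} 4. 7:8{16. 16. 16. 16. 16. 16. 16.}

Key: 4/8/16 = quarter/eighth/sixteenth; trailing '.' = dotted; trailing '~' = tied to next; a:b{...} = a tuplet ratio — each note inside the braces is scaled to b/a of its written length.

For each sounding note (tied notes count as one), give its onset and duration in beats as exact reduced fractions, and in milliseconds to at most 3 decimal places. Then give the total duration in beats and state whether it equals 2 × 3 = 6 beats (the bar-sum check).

1) 0.0ms=0b +476.19ms=1/2b
2) 476.19ms=1/2b +2380.952ms=5/2b
3) 2857.143ms=3b +408.163ms=3/7b
4) 3265.306ms=24/7b +408.163ms=3/7b
5) 3673.469ms=27/7b +408.163ms=3/7b
6) 4081.633ms=30/7b +408.163ms=3/7b
7) 4489.796ms=33/7b +408.163ms=3/7b
8) 4897.959ms=36/7b +408.163ms=3/7b
9) 5306.122ms=39/7b +408.163ms=3/7b
Σ=6b of 6 (63bpm 3/4) — PASS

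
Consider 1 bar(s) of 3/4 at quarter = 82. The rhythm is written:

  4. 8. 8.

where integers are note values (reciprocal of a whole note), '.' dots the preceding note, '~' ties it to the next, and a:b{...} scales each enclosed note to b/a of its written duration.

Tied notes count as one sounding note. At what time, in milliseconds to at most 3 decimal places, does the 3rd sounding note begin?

note 3 onset = 9/4b = 1646.341ms

1. 0.0ms @ 0 + 1097.561ms (3/2)
2. 1097.561ms @ 3/2 + 548.78ms (3/4)
3. 1646.341ms @ 9/4 + 548.78ms (3/4)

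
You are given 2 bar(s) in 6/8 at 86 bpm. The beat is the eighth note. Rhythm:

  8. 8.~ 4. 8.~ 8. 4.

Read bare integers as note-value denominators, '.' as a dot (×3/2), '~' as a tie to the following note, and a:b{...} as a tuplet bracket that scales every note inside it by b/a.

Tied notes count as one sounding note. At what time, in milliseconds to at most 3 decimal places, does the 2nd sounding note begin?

note 2 onset = 3/2b = 1046.512ms

1. 0.0ms @ 0 + 1046.512ms (3/2)
2. 1046.512ms @ 3/2 + 3139.535ms (9/2)
3. 4186.047ms @ 6 + 2093.023ms (3)
4. 6279.07ms @ 9 + 2093.023ms (3)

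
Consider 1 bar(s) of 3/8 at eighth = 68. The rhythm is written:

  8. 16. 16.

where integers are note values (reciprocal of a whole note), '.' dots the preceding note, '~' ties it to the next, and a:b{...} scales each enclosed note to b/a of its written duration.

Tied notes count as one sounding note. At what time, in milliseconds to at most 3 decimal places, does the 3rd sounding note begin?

1. 0.0ms @ 0 + 1323.529ms (3/2)
2. 1323.529ms @ 3/2 + 661.765ms (3/4)
3. 1985.294ms @ 9/4 + 661.765ms (3/4)

note 3 onset = 9/4b = 1985.294ms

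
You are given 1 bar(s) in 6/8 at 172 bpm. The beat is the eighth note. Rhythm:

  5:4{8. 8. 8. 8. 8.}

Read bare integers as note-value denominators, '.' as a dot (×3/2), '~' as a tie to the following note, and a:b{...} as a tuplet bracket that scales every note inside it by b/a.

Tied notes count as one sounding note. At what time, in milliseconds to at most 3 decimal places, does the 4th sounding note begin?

note 4 onset = 18/5b = 1255.814ms

1. 0.0ms @ 0 + 418.605ms (6/5)
2. 418.605ms @ 6/5 + 418.605ms (6/5)
3. 837.209ms @ 12/5 + 418.605ms (6/5)
4. 1255.814ms @ 18/5 + 418.605ms (6/5)
5. 1674.419ms @ 24/5 + 418.605ms (6/5)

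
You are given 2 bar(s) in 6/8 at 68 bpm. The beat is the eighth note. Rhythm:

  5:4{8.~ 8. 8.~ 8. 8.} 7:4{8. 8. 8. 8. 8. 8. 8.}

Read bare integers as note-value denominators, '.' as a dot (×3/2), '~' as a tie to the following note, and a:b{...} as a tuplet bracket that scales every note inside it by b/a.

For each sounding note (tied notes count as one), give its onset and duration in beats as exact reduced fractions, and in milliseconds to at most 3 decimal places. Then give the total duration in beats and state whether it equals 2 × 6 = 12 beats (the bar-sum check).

1) 0.0ms=0b +2117.647ms=12/5b
2) 2117.647ms=12/5b +2117.647ms=12/5b
3) 4235.294ms=24/5b +1058.824ms=6/5b
4) 5294.118ms=6b +756.303ms=6/7b
5) 6050.42ms=48/7b +756.303ms=6/7b
6) 6806.723ms=54/7b +756.303ms=6/7b
7) 7563.025ms=60/7b +756.303ms=6/7b
8) 8319.328ms=66/7b +756.303ms=6/7b
9) 9075.63ms=72/7b +756.303ms=6/7b
10) 9831.933ms=78/7b +756.303ms=6/7b
Σ=12b of 12 (68bpm 6/8) — PASS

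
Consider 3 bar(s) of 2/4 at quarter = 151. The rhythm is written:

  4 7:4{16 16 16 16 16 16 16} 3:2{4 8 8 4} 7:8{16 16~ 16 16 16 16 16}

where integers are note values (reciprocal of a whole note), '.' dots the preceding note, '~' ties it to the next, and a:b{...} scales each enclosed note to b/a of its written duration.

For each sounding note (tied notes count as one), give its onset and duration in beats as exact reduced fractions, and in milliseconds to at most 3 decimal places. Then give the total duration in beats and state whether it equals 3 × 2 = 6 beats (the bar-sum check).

1) 0.0ms=0b +397.351ms=1b
2) 397.351ms=1b +56.764ms=1/7b
3) 454.115ms=8/7b +56.764ms=1/7b
4) 510.88ms=9/7b +56.764ms=1/7b
5) 567.644ms=10/7b +56.764ms=1/7b
6) 624.409ms=11/7b +56.764ms=1/7b
7) 681.173ms=12/7b +56.764ms=1/7b
8) 737.938ms=13/7b +56.764ms=1/7b
9) 794.702ms=2b +264.901ms=2/3b
10) 1059.603ms=8/3b +132.45ms=1/3b
11) 1192.053ms=3b +132.45ms=1/3b
12) 1324.503ms=10/3b +264.901ms=2/3b
13) 1589.404ms=4b +113.529ms=2/7b
14) 1702.933ms=30/7b +227.058ms=4/7b
15) 1929.991ms=34/7b +113.529ms=2/7b
16) 2043.519ms=36/7b +113.529ms=2/7b
17) 2157.048ms=38/7b +113.529ms=2/7b
18) 2270.577ms=40/7b +113.529ms=2/7b
Σ=6b of 6 (151bpm 2/4) — PASS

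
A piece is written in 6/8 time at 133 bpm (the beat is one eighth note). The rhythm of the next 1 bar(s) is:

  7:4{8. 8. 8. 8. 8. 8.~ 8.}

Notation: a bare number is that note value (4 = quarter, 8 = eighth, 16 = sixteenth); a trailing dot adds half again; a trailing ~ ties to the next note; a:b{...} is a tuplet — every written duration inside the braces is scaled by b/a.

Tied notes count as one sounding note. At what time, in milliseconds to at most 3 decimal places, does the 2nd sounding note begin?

1. 0.0ms @ 0 + 386.681ms (6/7)
2. 386.681ms @ 6/7 + 386.681ms (6/7)
3. 773.362ms @ 12/7 + 386.681ms (6/7)
4. 1160.043ms @ 18/7 + 386.681ms (6/7)
5. 1546.724ms @ 24/7 + 386.681ms (6/7)
6. 1933.405ms @ 30/7 + 773.362ms (12/7)

note 2 onset = 6/7b = 386.681ms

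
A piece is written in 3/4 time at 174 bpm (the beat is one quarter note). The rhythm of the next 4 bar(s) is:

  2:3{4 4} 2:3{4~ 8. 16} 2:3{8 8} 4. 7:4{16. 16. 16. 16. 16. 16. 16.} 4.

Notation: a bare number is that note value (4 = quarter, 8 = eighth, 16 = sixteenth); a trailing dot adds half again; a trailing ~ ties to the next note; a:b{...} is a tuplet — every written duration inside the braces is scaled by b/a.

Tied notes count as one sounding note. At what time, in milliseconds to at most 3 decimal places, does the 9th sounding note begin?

1. 0.0ms @ 0 + 517.241ms (3/2)
2. 517.241ms @ 3/2 + 517.241ms (3/2)
3. 1034.483ms @ 3 + 905.172ms (21/8)
4. 1939.655ms @ 45/8 + 129.31ms (3/8)
5. 2068.966ms @ 6 + 258.621ms (3/4)
6. 2327.586ms @ 27/4 + 258.621ms (3/4)
7. 2586.207ms @ 15/2 + 517.241ms (3/2)
8. 3103.448ms @ 9 + 73.892ms (3/14)
9. 3177.34ms @ 129/14 + 73.892ms (3/14)
10. 3251.232ms @ 66/7 + 73.892ms (3/14)
11. 3325.123ms @ 135/14 + 73.892ms (3/14)
12. 3399.015ms @ 69/7 + 73.892ms (3/14)
13. 3472.906ms @ 141/14 + 73.892ms (3/14)
14. 3546.798ms @ 72/7 + 73.892ms (3/14)
15. 3620.69ms @ 21/2 + 517.241ms (3/2)

note 9 onset = 129/14b = 3177.34ms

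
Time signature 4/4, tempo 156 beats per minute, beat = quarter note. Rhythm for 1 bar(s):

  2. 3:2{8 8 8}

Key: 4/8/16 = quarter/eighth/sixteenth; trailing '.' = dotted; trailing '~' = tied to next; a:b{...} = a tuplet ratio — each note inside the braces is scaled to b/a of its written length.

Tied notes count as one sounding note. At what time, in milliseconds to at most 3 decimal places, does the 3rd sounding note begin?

1. 0.0ms @ 0 + 1153.846ms (3)
2. 1153.846ms @ 3 + 128.205ms (1/3)
3. 1282.051ms @ 10/3 + 128.205ms (1/3)
4. 1410.256ms @ 11/3 + 128.205ms (1/3)

note 3 onset = 10/3b = 1282.051ms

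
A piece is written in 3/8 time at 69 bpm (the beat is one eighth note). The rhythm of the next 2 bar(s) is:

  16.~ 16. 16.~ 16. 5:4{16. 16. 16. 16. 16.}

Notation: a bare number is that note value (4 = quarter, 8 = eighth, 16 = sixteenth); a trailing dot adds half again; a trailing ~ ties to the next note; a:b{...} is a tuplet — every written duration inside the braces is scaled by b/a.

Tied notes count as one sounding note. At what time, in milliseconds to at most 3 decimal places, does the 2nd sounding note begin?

note 2 onset = 3/2b = 1304.348ms

1. 0.0ms @ 0 + 1304.348ms (3/2)
2. 1304.348ms @ 3/2 + 1304.348ms (3/2)
3. 2608.696ms @ 3 + 521.739ms (3/5)
4. 3130.435ms @ 18/5 + 521.739ms (3/5)
5. 3652.174ms @ 21/5 + 521.739ms (3/5)
6. 4173.913ms @ 24/5 + 521.739ms (3/5)
7. 4695.652ms @ 27/5 + 521.739ms (3/5)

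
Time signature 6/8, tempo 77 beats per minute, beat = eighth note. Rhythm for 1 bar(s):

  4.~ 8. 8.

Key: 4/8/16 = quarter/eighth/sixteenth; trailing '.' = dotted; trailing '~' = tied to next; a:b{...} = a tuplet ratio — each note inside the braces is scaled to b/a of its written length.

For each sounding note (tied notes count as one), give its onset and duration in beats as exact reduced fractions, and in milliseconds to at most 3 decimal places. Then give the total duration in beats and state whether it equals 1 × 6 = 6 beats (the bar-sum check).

1) 0.0ms=0b +3506.494ms=9/2b
2) 3506.494ms=9/2b +1168.831ms=3/2b
Σ=6b of 6 (77bpm 6/8) — PASS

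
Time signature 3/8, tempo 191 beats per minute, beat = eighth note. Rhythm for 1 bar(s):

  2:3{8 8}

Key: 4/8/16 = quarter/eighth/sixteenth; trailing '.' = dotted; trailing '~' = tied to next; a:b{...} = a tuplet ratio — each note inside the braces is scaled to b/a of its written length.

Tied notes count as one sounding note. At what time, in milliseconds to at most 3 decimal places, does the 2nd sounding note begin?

note 2 onset = 3/2b = 471.204ms

1. 0.0ms @ 0 + 471.204ms (3/2)
2. 471.204ms @ 3/2 + 471.204ms (3/2)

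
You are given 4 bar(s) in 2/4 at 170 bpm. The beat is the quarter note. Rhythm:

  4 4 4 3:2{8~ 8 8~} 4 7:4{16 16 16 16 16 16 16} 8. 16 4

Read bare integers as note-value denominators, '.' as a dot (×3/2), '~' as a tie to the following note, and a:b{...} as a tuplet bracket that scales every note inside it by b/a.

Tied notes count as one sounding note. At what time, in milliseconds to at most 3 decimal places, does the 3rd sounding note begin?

1. 0.0ms @ 0 + 352.941ms (1)
2. 352.941ms @ 1 + 352.941ms (1)
3. 705.882ms @ 2 + 352.941ms (1)
4. 1058.824ms @ 3 + 235.294ms (2/3)
5. 1294.118ms @ 11/3 + 470.588ms (4/3)
6. 1764.706ms @ 5 + 50.42ms (1/7)
7. 1815.126ms @ 36/7 + 50.42ms (1/7)
8. 1865.546ms @ 37/7 + 50.42ms (1/7)
9. 1915.966ms @ 38/7 + 50.42ms (1/7)
10. 1966.387ms @ 39/7 + 50.42ms (1/7)
11. 2016.807ms @ 40/7 + 50.42ms (1/7)
12. 2067.227ms @ 41/7 + 50.42ms (1/7)
13. 2117.647ms @ 6 + 264.706ms (3/4)
14. 2382.353ms @ 27/4 + 88.235ms (1/4)
15. 2470.588ms @ 7 + 352.941ms (1)

note 3 onset = 2b = 705.882ms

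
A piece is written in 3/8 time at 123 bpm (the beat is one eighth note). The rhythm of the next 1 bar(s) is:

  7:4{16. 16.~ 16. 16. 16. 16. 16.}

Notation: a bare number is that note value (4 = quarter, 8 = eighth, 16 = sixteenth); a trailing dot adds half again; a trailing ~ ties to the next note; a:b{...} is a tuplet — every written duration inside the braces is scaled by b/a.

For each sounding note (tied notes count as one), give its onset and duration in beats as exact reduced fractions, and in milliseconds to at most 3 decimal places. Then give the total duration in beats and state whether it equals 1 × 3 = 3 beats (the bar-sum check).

1) 0.0ms=0b +209.059ms=3/7b
2) 209.059ms=3/7b +418.118ms=6/7b
3) 627.178ms=9/7b +209.059ms=3/7b
4) 836.237ms=12/7b +209.059ms=3/7b
5) 1045.296ms=15/7b +209.059ms=3/7b
6) 1254.355ms=18/7b +209.059ms=3/7b
Σ=3b of 3 (123bpm 3/8) — PASS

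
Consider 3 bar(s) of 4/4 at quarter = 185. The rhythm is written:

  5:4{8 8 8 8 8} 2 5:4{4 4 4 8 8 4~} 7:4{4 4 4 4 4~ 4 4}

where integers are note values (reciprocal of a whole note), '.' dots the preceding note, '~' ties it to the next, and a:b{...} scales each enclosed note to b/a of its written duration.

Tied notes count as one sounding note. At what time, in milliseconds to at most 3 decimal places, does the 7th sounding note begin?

note 7 onset = 4b = 1297.297ms

1. 0.0ms @ 0 + 129.73ms (2/5)
2. 129.73ms @ 2/5 + 129.73ms (2/5)
3. 259.459ms @ 4/5 + 129.73ms (2/5)
4. 389.189ms @ 6/5 + 129.73ms (2/5)
5. 518.919ms @ 8/5 + 129.73ms (2/5)
6. 648.649ms @ 2 + 648.649ms (2)
7. 1297.297ms @ 4 + 259.459ms (4/5)
8. 1556.757ms @ 24/5 + 259.459ms (4/5)
9. 1816.216ms @ 28/5 + 259.459ms (4/5)
10. 2075.676ms @ 32/5 + 129.73ms (2/5)
11. 2205.405ms @ 34/5 + 129.73ms (2/5)
12. 2335.135ms @ 36/5 + 444.788ms (48/35)
13. 2779.923ms @ 60/7 + 185.328ms (4/7)
14. 2965.251ms @ 64/7 + 185.328ms (4/7)
15. 3150.579ms @ 68/7 + 185.328ms (4/7)
16. 3335.907ms @ 72/7 + 370.656ms (8/7)
17. 3706.564ms @ 80/7 + 185.328ms (4/7)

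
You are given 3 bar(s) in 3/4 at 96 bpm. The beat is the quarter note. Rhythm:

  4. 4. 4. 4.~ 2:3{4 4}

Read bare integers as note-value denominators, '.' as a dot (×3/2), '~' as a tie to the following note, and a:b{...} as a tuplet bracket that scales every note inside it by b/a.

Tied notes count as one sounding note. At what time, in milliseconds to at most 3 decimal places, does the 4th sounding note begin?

note 4 onset = 9/2b = 2812.5ms

1. 0.0ms @ 0 + 937.5ms (3/2)
2. 937.5ms @ 3/2 + 937.5ms (3/2)
3. 1875.0ms @ 3 + 937.5ms (3/2)
4. 2812.5ms @ 9/2 + 1875.0ms (3)
5. 4687.5ms @ 15/2 + 937.5ms (3/2)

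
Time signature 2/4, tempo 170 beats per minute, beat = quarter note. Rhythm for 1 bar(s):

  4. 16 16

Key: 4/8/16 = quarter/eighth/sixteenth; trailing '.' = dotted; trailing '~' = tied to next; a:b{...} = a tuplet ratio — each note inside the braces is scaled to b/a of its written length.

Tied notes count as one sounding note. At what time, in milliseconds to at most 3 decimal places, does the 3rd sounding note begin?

note 3 onset = 7/4b = 617.647ms

1. 0.0ms @ 0 + 529.412ms (3/2)
2. 529.412ms @ 3/2 + 88.235ms (1/4)
3. 617.647ms @ 7/4 + 88.235ms (1/4)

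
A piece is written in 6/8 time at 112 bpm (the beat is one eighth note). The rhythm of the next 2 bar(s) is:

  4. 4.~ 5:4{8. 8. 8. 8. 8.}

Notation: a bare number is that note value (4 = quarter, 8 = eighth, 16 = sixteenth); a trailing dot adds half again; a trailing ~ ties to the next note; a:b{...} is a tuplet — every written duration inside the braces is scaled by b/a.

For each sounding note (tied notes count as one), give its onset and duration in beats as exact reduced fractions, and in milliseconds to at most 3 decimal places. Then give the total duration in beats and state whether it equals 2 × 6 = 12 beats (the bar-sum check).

1) 0.0ms=0b +1607.143ms=3b
2) 1607.143ms=3b +2250.0ms=21/5b
3) 3857.143ms=36/5b +642.857ms=6/5b
4) 4500.0ms=42/5b +642.857ms=6/5b
5) 5142.857ms=48/5b +642.857ms=6/5b
6) 5785.714ms=54/5b +642.857ms=6/5b
Σ=12b of 12 (112bpm 6/8) — PASS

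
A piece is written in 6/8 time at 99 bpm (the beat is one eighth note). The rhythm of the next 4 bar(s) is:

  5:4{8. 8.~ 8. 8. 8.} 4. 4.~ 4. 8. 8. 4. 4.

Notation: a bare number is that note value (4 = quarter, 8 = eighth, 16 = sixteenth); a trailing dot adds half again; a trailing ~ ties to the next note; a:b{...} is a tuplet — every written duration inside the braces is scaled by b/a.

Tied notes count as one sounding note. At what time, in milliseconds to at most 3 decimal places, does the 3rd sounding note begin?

1. 0.0ms @ 0 + 727.273ms (6/5)
2. 727.273ms @ 6/5 + 1454.545ms (12/5)
3. 2181.818ms @ 18/5 + 727.273ms (6/5)
4. 2909.091ms @ 24/5 + 727.273ms (6/5)
5. 3636.364ms @ 6 + 1818.182ms (3)
6. 5454.545ms @ 9 + 3636.364ms (6)
7. 9090.909ms @ 15 + 909.091ms (3/2)
8. 10000.0ms @ 33/2 + 909.091ms (3/2)
9. 10909.091ms @ 18 + 1818.182ms (3)
10. 12727.273ms @ 21 + 1818.182ms (3)

note 3 onset = 18/5b = 2181.818ms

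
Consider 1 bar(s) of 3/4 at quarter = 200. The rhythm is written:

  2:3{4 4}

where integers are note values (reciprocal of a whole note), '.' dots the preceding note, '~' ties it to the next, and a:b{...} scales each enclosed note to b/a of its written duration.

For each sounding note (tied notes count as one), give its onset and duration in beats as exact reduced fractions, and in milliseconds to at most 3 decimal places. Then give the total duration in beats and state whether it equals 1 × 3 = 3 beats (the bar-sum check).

1) 0.0ms=0b +450.0ms=3/2b
2) 450.0ms=3/2b +450.0ms=3/2b
Σ=3b of 3 (200bpm 3/4) — PASS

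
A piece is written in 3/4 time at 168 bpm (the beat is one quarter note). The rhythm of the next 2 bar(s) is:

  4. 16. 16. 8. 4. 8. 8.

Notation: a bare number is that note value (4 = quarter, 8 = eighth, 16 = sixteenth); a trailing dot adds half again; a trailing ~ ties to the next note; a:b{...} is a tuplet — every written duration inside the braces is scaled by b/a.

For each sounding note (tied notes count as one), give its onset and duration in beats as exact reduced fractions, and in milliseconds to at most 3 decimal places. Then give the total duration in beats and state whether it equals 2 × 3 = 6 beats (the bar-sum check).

1) 0.0ms=0b +535.714ms=3/2b
2) 535.714ms=3/2b +133.929ms=3/8b
3) 669.643ms=15/8b +133.929ms=3/8b
4) 803.571ms=9/4b +267.857ms=3/4b
5) 1071.429ms=3b +535.714ms=3/2b
6) 1607.143ms=9/2b +267.857ms=3/4b
7) 1875.0ms=21/4b +267.857ms=3/4b
Σ=6b of 6 (168bpm 3/4) — PASS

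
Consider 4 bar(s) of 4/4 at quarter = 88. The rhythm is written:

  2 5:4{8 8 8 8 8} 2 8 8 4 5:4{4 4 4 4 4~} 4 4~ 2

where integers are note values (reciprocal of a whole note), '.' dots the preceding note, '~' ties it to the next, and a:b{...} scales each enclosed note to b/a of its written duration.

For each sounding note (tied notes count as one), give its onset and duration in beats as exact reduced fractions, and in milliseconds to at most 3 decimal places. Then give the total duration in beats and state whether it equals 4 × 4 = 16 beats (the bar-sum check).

1) 0.0ms=0b +1363.636ms=2b
2) 1363.636ms=2b +272.727ms=2/5b
3) 1636.364ms=12/5b +272.727ms=2/5b
4) 1909.091ms=14/5b +272.727ms=2/5b
5) 2181.818ms=16/5b +272.727ms=2/5b
6) 2454.545ms=18/5b +272.727ms=2/5b
7) 2727.273ms=4b +1363.636ms=2b
8) 4090.909ms=6b +340.909ms=1/2b
9) 4431.818ms=13/2b +340.909ms=1/2b
10) 4772.727ms=7b +681.818ms=1b
11) 5454.545ms=8b +545.455ms=4/5b
12) 6000.0ms=44/5b +545.455ms=4/5b
13) 6545.455ms=48/5b +545.455ms=4/5b
14) 7090.909ms=52/5b +545.455ms=4/5b
15) 7636.364ms=56/5b +1227.273ms=9/5b
16) 8863.636ms=13b +2045.455ms=3b
Σ=16b of 16 (88bpm 4/4) — PASS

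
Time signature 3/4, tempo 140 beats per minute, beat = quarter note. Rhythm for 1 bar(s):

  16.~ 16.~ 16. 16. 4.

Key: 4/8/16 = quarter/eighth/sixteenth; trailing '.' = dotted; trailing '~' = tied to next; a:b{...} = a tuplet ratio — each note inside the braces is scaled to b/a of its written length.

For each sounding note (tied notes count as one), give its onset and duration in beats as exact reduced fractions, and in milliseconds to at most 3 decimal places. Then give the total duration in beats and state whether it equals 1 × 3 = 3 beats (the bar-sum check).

1) 0.0ms=0b +482.143ms=9/8b
2) 482.143ms=9/8b +160.714ms=3/8b
3) 642.857ms=3/2b +642.857ms=3/2b
Σ=3b of 3 (140bpm 3/4) — PASS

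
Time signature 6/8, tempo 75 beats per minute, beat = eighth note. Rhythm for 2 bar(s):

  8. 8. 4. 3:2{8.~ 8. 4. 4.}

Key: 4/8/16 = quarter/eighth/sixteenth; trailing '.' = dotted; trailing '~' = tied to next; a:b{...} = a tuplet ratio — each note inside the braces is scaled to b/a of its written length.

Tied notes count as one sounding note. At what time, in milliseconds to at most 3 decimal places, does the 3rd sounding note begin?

note 3 onset = 3b = 2400.0ms

1. 0.0ms @ 0 + 1200.0ms (3/2)
2. 1200.0ms @ 3/2 + 1200.0ms (3/2)
3. 2400.0ms @ 3 + 2400.0ms (3)
4. 4800.0ms @ 6 + 1600.0ms (2)
5. 6400.0ms @ 8 + 1600.0ms (2)
6. 8000.0ms @ 10 + 1600.0ms (2)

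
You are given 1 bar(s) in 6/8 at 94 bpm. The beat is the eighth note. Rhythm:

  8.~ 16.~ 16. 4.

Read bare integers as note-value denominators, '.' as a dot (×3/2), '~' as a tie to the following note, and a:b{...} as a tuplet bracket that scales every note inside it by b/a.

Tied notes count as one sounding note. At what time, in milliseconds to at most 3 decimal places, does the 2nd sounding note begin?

1. 0.0ms @ 0 + 1914.894ms (3)
2. 1914.894ms @ 3 + 1914.894ms (3)

note 2 onset = 3b = 1914.894ms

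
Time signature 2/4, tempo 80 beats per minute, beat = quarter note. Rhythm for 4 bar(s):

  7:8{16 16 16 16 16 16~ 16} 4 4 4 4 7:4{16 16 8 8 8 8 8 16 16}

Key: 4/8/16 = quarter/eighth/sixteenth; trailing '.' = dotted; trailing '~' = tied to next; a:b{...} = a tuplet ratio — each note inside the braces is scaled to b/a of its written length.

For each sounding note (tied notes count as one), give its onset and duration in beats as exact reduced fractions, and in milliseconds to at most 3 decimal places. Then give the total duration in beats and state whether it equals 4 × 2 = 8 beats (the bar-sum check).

1) 0.0ms=0b +214.286ms=2/7b
2) 214.286ms=2/7b +214.286ms=2/7b
3) 428.571ms=4/7b +214.286ms=2/7b
4) 642.857ms=6/7b +214.286ms=2/7b
5) 857.143ms=8/7b +214.286ms=2/7b
6) 1071.429ms=10/7b +428.571ms=4/7b
7) 1500.0ms=2b +750.0ms=1b
8) 2250.0ms=3b +750.0ms=1b
9) 3000.0ms=4b +750.0ms=1b
10) 3750.0ms=5b +750.0ms=1b
11) 4500.0ms=6b +107.143ms=1/7b
12) 4607.143ms=43/7b +107.143ms=1/7b
13) 4714.286ms=44/7b +214.286ms=2/7b
14) 4928.571ms=46/7b +214.286ms=2/7b
15) 5142.857ms=48/7b +214.286ms=2/7b
16) 5357.143ms=50/7b +214.286ms=2/7b
17) 5571.429ms=52/7b +214.286ms=2/7b
18) 5785.714ms=54/7b +107.143ms=1/7b
19) 5892.857ms=55/7b +107.143ms=1/7b
Σ=8b of 8 (80bpm 2/4) — PASS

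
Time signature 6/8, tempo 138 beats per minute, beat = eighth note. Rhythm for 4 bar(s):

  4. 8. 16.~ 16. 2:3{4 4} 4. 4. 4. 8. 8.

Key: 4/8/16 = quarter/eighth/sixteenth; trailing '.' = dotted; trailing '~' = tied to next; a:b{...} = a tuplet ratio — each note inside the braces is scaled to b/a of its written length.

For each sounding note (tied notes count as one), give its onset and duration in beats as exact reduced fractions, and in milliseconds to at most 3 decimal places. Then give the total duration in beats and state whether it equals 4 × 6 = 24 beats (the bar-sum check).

1) 0.0ms=0b +1304.348ms=3b
2) 1304.348ms=3b +652.174ms=3/2b
3) 1956.522ms=9/2b +652.174ms=3/2b
4) 2608.696ms=6b +1304.348ms=3b
5) 3913.043ms=9b +1304.348ms=3b
6) 5217.391ms=12b +1304.348ms=3b
7) 6521.739ms=15b +1304.348ms=3b
8) 7826.087ms=18b +1304.348ms=3b
9) 9130.435ms=21b +652.174ms=3/2b
10) 9782.609ms=45/2b +652.174ms=3/2b
Σ=24b of 24 (138bpm 6/8) — PASS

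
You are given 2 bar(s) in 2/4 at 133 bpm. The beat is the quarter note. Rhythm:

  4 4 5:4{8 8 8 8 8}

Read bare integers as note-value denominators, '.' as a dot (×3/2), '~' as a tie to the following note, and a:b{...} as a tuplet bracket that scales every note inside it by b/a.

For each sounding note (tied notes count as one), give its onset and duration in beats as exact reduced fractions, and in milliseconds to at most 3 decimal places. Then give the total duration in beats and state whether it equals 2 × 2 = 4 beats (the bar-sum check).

1) 0.0ms=0b +451.128ms=1b
2) 451.128ms=1b +451.128ms=1b
3) 902.256ms=2b +180.451ms=2/5b
4) 1082.707ms=12/5b +180.451ms=2/5b
5) 1263.158ms=14/5b +180.451ms=2/5b
6) 1443.609ms=16/5b +180.451ms=2/5b
7) 1624.06ms=18/5b +180.451ms=2/5b
Σ=4b of 4 (133bpm 2/4) — PASS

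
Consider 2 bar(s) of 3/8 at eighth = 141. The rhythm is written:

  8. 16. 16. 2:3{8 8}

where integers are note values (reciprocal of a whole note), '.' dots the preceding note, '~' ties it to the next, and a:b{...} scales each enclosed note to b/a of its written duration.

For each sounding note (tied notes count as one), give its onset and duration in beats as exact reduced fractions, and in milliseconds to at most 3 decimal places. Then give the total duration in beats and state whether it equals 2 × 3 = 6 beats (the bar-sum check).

1) 0.0ms=0b +638.298ms=3/2b
2) 638.298ms=3/2b +319.149ms=3/4b
3) 957.447ms=9/4b +319.149ms=3/4b
4) 1276.596ms=3b +638.298ms=3/2b
5) 1914.894ms=9/2b +638.298ms=3/2b
Σ=6b of 6 (141bpm 3/8) — PASS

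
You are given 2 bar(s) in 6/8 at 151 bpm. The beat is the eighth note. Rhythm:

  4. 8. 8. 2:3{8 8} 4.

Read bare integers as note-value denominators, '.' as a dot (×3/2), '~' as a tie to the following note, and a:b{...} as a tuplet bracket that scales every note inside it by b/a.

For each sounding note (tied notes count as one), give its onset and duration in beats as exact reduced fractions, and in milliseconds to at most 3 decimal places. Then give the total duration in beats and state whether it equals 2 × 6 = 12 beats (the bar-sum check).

1) 0.0ms=0b +1192.053ms=3b
2) 1192.053ms=3b +596.026ms=3/2b
3) 1788.079ms=9/2b +596.026ms=3/2b
4) 2384.106ms=6b +596.026ms=3/2b
5) 2980.132ms=15/2b +596.026ms=3/2b
6) 3576.159ms=9b +1192.053ms=3b
Σ=12b of 12 (151bpm 6/8) — PASS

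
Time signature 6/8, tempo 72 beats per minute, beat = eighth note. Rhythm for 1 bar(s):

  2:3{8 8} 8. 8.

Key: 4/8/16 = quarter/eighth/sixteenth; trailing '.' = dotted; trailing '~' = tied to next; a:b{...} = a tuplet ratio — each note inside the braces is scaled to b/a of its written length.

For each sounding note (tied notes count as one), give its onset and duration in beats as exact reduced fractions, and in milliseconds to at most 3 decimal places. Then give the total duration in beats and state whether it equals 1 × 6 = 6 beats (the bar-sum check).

1) 0.0ms=0b +1250.0ms=3/2b
2) 1250.0ms=3/2b +1250.0ms=3/2b
3) 2500.0ms=3b +1250.0ms=3/2b
4) 3750.0ms=9/2b +1250.0ms=3/2b
Σ=6b of 6 (72bpm 6/8) — PASS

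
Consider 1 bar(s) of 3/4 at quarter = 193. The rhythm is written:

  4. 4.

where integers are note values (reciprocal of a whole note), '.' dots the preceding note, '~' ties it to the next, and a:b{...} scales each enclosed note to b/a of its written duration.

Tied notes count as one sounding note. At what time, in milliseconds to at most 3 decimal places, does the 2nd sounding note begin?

note 2 onset = 3/2b = 466.321ms

1. 0.0ms @ 0 + 466.321ms (3/2)
2. 466.321ms @ 3/2 + 466.321ms (3/2)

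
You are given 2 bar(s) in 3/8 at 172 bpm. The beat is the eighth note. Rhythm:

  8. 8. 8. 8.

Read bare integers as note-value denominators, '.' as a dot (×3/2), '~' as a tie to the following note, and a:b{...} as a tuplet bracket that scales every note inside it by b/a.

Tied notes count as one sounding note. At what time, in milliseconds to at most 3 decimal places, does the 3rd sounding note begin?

note 3 onset = 3b = 1046.512ms

1. 0.0ms @ 0 + 523.256ms (3/2)
2. 523.256ms @ 3/2 + 523.256ms (3/2)
3. 1046.512ms @ 3 + 523.256ms (3/2)
4. 1569.767ms @ 9/2 + 523.256ms (3/2)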